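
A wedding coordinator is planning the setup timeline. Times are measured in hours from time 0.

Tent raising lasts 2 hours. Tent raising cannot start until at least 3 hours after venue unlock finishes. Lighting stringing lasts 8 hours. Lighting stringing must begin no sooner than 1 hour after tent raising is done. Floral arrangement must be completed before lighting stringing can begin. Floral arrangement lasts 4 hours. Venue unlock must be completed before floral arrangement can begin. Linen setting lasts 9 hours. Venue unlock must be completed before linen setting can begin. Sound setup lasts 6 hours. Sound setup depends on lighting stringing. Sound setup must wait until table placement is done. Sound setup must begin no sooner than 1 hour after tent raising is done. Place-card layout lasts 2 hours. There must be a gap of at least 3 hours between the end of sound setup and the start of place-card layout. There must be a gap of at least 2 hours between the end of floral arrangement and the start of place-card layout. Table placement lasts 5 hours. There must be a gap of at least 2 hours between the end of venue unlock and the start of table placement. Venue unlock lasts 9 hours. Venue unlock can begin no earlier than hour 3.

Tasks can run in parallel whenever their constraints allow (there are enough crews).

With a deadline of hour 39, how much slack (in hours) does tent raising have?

Venue unlock cannot begin until its own release at hour 3. It runs from hour 3 to 3 + 9 = hour 12.
Tent raising waits on venue unlock (finishes hour 12, plus 3-hour gap → hour 15), so it starts at hour 15 and finishes at 15 + 2 = hour 17.

Working backward from the deadline:
Place-card layout must finish by hour 39; it takes 2 hours, so it must start by 39 − 2 = hour 37.
Sound setup has to be done before place-card layout (must start by hour 37, minus 3-hour gap → hour 34). That means finishing by hour 34, i.e. starting by 34 − 6 = hour 28.
Lighting stringing has to be done before sound setup (must start by hour 28). That means finishing by hour 28, i.e. starting by 28 − 8 = hour 20.
Tent raising feeds lighting stringing (must start by hour 20, minus 1-hour gap → hour 19); sound setup (must start by hour 28, minus 1-hour gap → hour 27). Taking the minimum, tent raising must finish by hour 19 and start by 19 − 2 = hour 17.
So tent raising can start as early as hour 15 and as late as hour 17, giving 17 − 15 = 2 hours of slack.

2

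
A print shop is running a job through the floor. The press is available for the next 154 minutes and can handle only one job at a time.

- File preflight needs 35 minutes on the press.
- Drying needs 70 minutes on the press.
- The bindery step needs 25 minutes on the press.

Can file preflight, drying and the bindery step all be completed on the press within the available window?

Running back to back, the jobs need 35 + 70 + 25 = 130 minutes on the press.
Since 130 ≤ 154, they fit within the window.

Yes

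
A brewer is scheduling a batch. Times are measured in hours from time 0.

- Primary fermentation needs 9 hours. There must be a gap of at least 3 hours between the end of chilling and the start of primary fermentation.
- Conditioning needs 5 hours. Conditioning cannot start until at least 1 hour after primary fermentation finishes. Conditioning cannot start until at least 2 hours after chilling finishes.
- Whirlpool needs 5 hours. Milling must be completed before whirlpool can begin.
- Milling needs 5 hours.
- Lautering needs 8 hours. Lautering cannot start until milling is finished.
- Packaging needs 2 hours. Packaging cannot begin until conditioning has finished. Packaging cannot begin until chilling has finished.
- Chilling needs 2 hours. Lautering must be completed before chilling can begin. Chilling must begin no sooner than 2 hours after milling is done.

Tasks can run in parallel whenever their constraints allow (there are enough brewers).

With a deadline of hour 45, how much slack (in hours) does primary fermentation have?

10

Milling has no prerequisites, so it starts at hour 0 and finishes at hour 5.
Lautering cannot begin until milling (finishes hour 5). It runs from hour 5 to 5 + 8 = hour 13.
Chilling cannot start until lautering (finishes hour 13); milling (finishes hour 5, plus 2-hour gap → hour 7). The controlling bound is hour 13, so chilling finishes at 13 + 2 = hour 15.
Primary fermentation cannot begin until chilling (finishes hour 15, plus 3-hour gap → hour 18). It runs from hour 18 to 18 + 9 = hour 27.

Working backward from the deadline:
Nothing follows packaging; the deadline of hour 45 is its only limit. It must start by 45 − 2 = hour 43.
Since packaging (must start by hour 43) depends on it, conditioning must finish by hour 43. Backing off its 5-hour duration gives a latest start of hour 38.
Primary fermentation feeds into conditioning (must start by hour 38, minus 1-hour gap → hour 37); so primary fermentation must finish by hour 37 and therefore start by hour 28.
So primary fermentation can start as early as hour 18 and as late as hour 28, giving 28 − 18 = 10 hours of slack.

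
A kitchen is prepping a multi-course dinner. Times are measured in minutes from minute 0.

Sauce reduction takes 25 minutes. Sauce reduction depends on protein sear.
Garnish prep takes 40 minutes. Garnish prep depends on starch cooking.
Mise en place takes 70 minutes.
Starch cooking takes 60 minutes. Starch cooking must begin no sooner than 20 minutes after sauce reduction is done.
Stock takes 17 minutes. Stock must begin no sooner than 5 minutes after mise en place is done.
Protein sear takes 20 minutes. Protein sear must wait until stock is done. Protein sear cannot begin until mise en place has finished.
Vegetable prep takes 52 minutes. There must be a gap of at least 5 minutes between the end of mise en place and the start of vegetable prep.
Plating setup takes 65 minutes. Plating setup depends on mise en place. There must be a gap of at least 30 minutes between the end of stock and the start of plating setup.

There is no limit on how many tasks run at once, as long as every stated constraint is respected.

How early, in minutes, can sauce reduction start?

112

Nothing blocks mise en place, so it runs from minute 0 to minute 70.
Stock waits on mise en place (finishes minute 70, plus 5-minute gap → minute 75), so it starts at minute 75 and finishes at 75 + 17 = minute 92.
For protein sear: stock (finishes minute 92); mise en place (finishes minute 70). Taking the maximum gives a start of minute 92, and it finishes at 92 + 20 = minute 112.
Sauce reduction waits on protein sear (finishes minute 112), so the earliest it can start is minute 112.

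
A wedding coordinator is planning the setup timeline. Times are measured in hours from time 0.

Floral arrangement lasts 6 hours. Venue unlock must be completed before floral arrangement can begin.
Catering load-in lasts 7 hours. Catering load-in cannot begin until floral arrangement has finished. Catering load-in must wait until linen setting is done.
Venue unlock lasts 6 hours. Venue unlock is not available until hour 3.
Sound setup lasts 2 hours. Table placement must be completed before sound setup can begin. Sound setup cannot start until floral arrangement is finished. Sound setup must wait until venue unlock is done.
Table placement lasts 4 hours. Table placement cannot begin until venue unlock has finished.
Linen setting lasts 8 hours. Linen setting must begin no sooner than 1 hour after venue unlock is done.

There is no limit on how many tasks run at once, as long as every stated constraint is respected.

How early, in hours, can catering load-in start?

Venue unlock waits on its own release at hour 3, so it starts at hour 3 and finishes at 3 + 6 = hour 9.
After venue unlock (finishes hour 9), floral arrangement can start at hour 9 and finishes at hour 15.
After venue unlock (finishes hour 9, plus 1-hour gap → hour 10), linen setting can start at hour 10 and finishes at hour 18.
Catering load-in waits on floral arrangement (finishes hour 15); linen setting (finishes hour 18). The latest of these is hour 18, which is the earliest catering load-in can start.

18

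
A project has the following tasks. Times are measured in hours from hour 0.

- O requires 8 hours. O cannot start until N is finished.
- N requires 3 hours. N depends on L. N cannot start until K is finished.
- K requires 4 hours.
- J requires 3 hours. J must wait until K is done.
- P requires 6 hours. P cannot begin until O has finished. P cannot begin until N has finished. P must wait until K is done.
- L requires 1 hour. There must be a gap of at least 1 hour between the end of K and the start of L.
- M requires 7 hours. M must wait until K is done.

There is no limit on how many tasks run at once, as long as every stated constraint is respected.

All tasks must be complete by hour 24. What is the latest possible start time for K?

J must finish by hour 24; it takes 3 hours, so it must start by 24 − 3 = hour 21.
Nothing follows P; the deadline of hour 24 is its only limit. It must start by 24 − 6 = hour 18.
O must finish before P (must start by hour 18). With an 8-hour duration, O must start by 18 − 8 = hour 10.
N must finish in time for O (must start by hour 10); P (must start by hour 18). The tightest is hour 10, so N must start by 10 − 3 = hour 7.
L has to be done before N (must start by hour 7). That means finishing by hour 7, i.e. starting by 7 − 1 = hour 6.
M must finish by hour 24; it takes 7 hours, so it must start by 24 − 7 = hour 17.
K has several dependents: J (must start by hour 21); L (must start by hour 6, minus 1-hour gap → hour 5); M (must start by hour 17); N (must start by hour 7); P (must start by hour 18). The earliest of those limits is hour 5, so K must start by 5 − 4 = hour 1.

1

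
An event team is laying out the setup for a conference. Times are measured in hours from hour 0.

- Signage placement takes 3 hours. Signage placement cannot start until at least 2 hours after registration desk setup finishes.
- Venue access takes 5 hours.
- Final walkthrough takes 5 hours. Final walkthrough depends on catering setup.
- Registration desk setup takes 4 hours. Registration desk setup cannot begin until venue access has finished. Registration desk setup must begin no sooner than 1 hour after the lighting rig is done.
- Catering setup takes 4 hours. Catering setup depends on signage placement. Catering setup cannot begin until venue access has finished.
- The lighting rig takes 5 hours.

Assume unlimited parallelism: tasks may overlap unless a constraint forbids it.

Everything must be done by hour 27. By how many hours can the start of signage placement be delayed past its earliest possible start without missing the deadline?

3

The lighting rig can start immediately at hour 0; it finishes at hour 5.
Venue access has no prerequisites, so it starts at hour 0 and finishes at hour 5.
For registration desk setup: venue access (finishes hour 5); the lighting rig (finishes hour 5, plus 1-hour gap → hour 6). Taking the maximum gives a start of hour 6, and it finishes at 6 + 4 = hour 10.
Signage placement waits on registration desk setup (finishes hour 10, plus 2-hour gap → hour 12), so it starts at hour 12 and finishes at 12 + 3 = hour 15.

Working backward from the deadline:
Nothing follows final walkthrough; the deadline of hour 27 is its only limit. It must start by 27 − 5 = hour 22.
Since final walkthrough (must start by hour 22) depends on it, catering setup must finish by hour 22. Backing off its 4-hour duration gives a latest start of hour 18.
Signage placement has to be done before catering setup (must start by hour 18). That means finishing by hour 18, i.e. starting by 18 − 3 = hour 15.
So signage placement can start as early as hour 12 and as late as hour 15, giving 15 − 12 = 3 hours of slack.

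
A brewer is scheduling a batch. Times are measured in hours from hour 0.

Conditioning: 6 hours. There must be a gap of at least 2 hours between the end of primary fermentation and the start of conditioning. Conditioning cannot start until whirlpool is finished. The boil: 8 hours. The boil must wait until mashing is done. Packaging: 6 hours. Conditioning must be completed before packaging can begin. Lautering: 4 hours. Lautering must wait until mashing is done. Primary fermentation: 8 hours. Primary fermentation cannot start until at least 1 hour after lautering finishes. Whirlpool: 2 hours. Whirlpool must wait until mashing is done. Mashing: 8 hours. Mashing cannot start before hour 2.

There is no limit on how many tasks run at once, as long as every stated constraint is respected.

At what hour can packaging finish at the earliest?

37

Mashing cannot begin until its own release at hour 2. It runs from hour 2 to 2 + 8 = hour 10.
Whirlpool cannot begin until mashing (finishes hour 10). It runs from hour 10 to 10 + 2 = hour 12.
Lautering cannot begin until mashing (finishes hour 10). It runs from hour 10 to 10 + 4 = hour 14.
After lautering (finishes hour 14, plus 1-hour gap → hour 15), primary fermentation can start at hour 15 and finishes at hour 23.
Conditioning cannot start until primary fermentation (finishes hour 23, plus 2-hour gap → hour 25); whirlpool (finishes hour 12). The controlling bound is hour 25, so conditioning finishes at 25 + 6 = hour 31.
Packaging cannot begin until conditioning (finishes hour 31). It runs from hour 31 to 31 + 6 = hour 37.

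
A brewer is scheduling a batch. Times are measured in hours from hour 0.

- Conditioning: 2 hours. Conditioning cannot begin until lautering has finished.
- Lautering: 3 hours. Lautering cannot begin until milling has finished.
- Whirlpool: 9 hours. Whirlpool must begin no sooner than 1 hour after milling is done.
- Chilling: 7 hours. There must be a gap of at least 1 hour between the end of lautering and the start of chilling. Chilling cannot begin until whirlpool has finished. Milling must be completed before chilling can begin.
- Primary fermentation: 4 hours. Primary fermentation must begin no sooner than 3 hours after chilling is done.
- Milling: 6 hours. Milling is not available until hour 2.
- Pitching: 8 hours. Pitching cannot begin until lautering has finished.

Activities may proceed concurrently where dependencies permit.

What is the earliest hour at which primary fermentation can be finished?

Milling waits on its own release at hour 2, so it starts at hour 2 and finishes at 2 + 6 = hour 8.
Whirlpool cannot begin until milling (finishes hour 8, plus 1-hour gap → hour 9). It runs from hour 9 to 9 + 9 = hour 18.
Lautering cannot begin until milling (finishes hour 8). It runs from hour 8 to 8 + 3 = hour 11.
Chilling has to wait for lautering (finishes hour 11, plus 1-hour gap → hour 12); whirlpool (finishes hour 18); milling (finishes hour 8). The latest of these is hour 18, so chilling runs hour 18 to 18 + 7 = hour 25.
Primary fermentation cannot begin until chilling (finishes hour 25, plus 3-hour gap → hour 28). It runs from hour 28 to 28 + 4 = hour 32.

32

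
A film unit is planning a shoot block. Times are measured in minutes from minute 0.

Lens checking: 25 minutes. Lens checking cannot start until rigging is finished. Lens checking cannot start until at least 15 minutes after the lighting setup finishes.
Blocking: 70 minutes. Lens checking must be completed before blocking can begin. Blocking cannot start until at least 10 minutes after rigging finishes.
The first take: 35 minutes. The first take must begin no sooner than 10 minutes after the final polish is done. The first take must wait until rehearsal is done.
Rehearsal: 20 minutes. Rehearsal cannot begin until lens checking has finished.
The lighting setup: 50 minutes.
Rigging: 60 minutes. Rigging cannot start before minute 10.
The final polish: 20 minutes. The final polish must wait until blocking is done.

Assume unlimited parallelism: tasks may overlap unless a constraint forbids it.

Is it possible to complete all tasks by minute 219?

The lighting setup has no prerequisites, so it starts at minute 0 and finishes at minute 50.
Rigging waits on its own release at minute 10, so it starts at minute 10 and finishes at 10 + 60 = minute 70.
Lens checking has to wait for rigging (finishes minute 70); the lighting setup (finishes minute 50, plus 15-minute gap → minute 65). The latest of these is minute 70, so lens checking runs minute 70 to 70 + 25 = minute 95.
Rehearsal cannot begin until lens checking (finishes minute 95). It runs from minute 95 to 95 + 20 = minute 115.
Blocking cannot start until lens checking (finishes minute 95); rigging (finishes minute 70, plus 10-minute gap → minute 80). The controlling bound is minute 95, so blocking finishes at 95 + 70 = minute 165.
After blocking (finishes minute 165), the final polish can start at minute 165 and finishes at minute 185.
The first take has to wait for the final polish (finishes minute 185, plus 10-minute gap → minute 195); rehearsal (finishes minute 115). The latest of these is minute 195, so the first take runs minute 195 to 195 + 35 = minute 230.
The earliest everything can be done is minute 230, which is after the deadline of 219, so it is not possible.

No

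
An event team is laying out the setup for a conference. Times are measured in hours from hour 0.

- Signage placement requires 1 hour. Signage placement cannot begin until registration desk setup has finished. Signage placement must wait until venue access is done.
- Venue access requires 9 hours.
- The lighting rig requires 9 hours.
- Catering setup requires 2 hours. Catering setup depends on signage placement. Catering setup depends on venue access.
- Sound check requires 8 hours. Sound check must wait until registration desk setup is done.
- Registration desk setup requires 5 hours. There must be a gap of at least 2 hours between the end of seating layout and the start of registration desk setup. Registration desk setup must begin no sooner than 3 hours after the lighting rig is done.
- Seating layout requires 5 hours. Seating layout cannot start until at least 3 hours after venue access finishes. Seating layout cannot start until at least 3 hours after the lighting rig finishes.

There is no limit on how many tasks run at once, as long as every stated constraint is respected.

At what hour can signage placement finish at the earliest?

25

The lighting rig has no prerequisites, so it starts at hour 0 and finishes at hour 9.
Venue access has no prerequisites, so it starts at hour 0 and finishes at hour 9.
Seating layout has to wait for venue access (finishes hour 9, plus 3-hour gap → hour 12); the lighting rig (finishes hour 9, plus 3-hour gap → hour 12). The latest of these is hour 12, so seating layout runs hour 12 to 12 + 5 = hour 17.
Registration desk setup has to wait for seating layout (finishes hour 17, plus 2-hour gap → hour 19); the lighting rig (finishes hour 9, plus 3-hour gap → hour 12). The latest of these is hour 19, so registration desk setup runs hour 19 to 19 + 5 = hour 24.
Signage placement needs all of registration desk setup (finishes hour 24); venue access (finishes hour 9). That puts its earliest start at hour 24; it finishes at 24 + 1 = hour 25.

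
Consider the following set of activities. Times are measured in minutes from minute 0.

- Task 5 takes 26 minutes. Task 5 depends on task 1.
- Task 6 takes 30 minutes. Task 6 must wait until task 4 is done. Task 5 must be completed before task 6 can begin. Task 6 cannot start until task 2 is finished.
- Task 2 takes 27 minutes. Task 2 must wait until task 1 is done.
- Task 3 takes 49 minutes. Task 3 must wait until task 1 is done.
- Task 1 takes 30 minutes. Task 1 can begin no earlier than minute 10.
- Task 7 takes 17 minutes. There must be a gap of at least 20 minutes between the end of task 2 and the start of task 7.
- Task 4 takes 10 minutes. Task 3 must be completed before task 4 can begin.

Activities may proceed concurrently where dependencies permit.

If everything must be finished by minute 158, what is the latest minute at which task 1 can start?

39

To finish by minute 158, task 6 (duration 30) must start no later than minute 128.
Task 7 has no dependents, so it just needs to finish by minute 158. Starting by 158 − 17 = minute 141 achieves that.
For task 2: task 6 (must start by minute 128); task 7 (must start by minute 141, minus 20-minute gap → minute 121). The most restrictive is minute 121; with a 27-minute duration, task 2 must start by minute 94.
Task 4 feeds into task 6 (must start by minute 128); so task 4 must finish by minute 128 and therefore start by minute 118.
Task 3 has to be done before task 4 (must start by minute 118). That means finishing by minute 118, i.e. starting by 118 − 49 = minute 69.
Since task 6 (must start by minute 128) depends on it, task 5 must finish by minute 128. Backing off its 26-minute duration gives a latest start of minute 102.
Task 1 has several dependents: task 2 (must start by minute 94); task 3 (must start by minute 69); task 5 (must start by minute 102). The earliest of those limits is minute 69, so task 1 must start by 69 − 30 = minute 39.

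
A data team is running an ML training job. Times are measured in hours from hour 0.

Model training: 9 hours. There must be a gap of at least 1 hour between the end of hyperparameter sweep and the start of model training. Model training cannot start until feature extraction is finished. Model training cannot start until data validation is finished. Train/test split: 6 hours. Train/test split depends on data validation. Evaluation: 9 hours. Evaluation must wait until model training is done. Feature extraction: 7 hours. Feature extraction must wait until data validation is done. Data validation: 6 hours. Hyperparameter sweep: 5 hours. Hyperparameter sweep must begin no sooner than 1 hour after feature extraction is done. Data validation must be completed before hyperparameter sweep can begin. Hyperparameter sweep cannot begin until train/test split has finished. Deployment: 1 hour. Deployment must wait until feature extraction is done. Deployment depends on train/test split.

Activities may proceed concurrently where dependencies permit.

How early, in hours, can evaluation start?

29

Nothing blocks data validation, so it runs from hour 0 to hour 6.
Train/test split cannot begin until data validation (finishes hour 6). It runs from hour 6 to 6 + 6 = hour 12.
Feature extraction waits on data validation (finishes hour 6), so it starts at hour 6 and finishes at 6 + 7 = hour 13.
Hyperparameter sweep cannot start until feature extraction (finishes hour 13, plus 1-hour gap → hour 14); data validation (finishes hour 6); train/test split (finishes hour 12). The controlling bound is hour 14, so hyperparameter sweep finishes at 14 + 5 = hour 19.
Model training needs all of hyperparameter sweep (finishes hour 19, plus 1-hour gap → hour 20); feature extraction (finishes hour 13); data validation (finishes hour 6). That puts its earliest start at hour 20; it finishes at 20 + 9 = hour 29.
Evaluation waits on model training (finishes hour 29), so the earliest it can start is hour 29.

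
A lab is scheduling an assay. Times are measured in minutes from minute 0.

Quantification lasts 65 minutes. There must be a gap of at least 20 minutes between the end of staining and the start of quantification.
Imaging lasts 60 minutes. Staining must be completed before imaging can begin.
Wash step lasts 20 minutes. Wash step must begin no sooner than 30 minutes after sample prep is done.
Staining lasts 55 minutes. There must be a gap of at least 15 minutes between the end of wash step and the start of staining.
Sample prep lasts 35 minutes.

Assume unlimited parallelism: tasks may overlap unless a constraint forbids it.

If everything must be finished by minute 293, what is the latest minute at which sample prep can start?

To finish by minute 293, imaging (duration 60) must start no later than minute 233.
Quantification must finish by minute 293; it takes 65 minutes, so it must start by 293 − 65 = minute 228.
Staining must finish in time for imaging (must start by minute 233); quantification (must start by minute 228, minus 20-minute gap → minute 208). The tightest is minute 208, so staining must start by 208 − 55 = minute 153.
Wash step must finish before staining (must start by minute 153, minus 15-minute gap → minute 138). With a 20-minute duration, wash step must start by 138 − 20 = minute 118.
Sample prep must finish before wash step (must start by minute 118, minus 30-minute gap → minute 88). With a 35-minute duration, sample prep must start by 88 − 35 = minute 53.

53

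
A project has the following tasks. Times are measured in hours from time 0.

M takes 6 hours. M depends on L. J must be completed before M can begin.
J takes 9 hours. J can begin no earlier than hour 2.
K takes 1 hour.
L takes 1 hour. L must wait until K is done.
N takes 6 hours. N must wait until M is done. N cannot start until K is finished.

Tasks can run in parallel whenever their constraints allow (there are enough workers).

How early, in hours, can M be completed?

Nothing blocks K, so it runs from hour 0 to hour 1.
After K (finishes hour 1), L can start at hour 1 and finishes at hour 2.
After its own release at hour 2, J can start at hour 2 and finishes at hour 11.
M has to wait for L (finishes hour 2); J (finishes hour 11). The latest of these is hour 11, so M runs hour 11 to 11 + 6 = hour 17.

17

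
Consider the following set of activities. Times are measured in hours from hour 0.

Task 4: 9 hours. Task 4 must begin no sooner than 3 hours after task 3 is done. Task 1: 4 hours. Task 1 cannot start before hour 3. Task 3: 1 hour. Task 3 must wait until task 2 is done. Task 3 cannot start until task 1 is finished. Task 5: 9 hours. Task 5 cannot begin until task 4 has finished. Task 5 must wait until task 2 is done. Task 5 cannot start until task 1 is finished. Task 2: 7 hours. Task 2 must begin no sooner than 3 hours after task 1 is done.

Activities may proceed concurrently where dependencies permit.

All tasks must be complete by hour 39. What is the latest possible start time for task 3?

17

Task 5 must finish by hour 39; it takes 9 hours, so it must start by 39 − 9 = hour 30.
Task 4 feeds into task 5 (must start by hour 30); so task 4 must finish by hour 30 and therefore start by hour 21.
Since task 4 (must start by hour 21, minus 3-hour gap → hour 18) depends on it, task 3 must finish by hour 18. Backing off its 1-hour duration gives a latest start of hour 17.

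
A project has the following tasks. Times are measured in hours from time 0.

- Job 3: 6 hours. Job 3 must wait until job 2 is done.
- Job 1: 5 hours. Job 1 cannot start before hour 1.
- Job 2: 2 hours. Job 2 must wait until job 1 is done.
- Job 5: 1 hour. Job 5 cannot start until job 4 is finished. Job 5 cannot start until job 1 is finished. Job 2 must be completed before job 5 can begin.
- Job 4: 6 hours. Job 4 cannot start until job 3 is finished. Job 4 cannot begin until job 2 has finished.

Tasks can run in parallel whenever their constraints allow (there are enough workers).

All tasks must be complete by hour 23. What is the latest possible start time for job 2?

Nothing follows job 5; the deadline of hour 23 is its only limit. It must start by 23 − 1 = hour 22.
Job 4 feeds into job 5 (must start by hour 22); so job 4 must finish by hour 22 and therefore start by hour 16.
Job 3 feeds into job 4 (must start by hour 16); so job 3 must finish by hour 16 and therefore start by hour 10.
Job 2 has several dependents: job 3 (must start by hour 10); job 4 (must start by hour 16); job 5 (must start by hour 22). The earliest of those limits is hour 10, so job 2 must start by 10 − 2 = hour 8.

8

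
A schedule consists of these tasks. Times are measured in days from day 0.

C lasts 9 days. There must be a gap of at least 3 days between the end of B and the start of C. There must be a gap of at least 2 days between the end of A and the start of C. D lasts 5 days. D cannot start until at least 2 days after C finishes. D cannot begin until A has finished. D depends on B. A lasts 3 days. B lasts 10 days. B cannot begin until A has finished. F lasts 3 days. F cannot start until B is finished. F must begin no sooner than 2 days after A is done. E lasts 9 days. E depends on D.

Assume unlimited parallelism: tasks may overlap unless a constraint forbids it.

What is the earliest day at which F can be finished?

A can start immediately at day 0; it finishes at day 3.
After A (finishes day 3), B can start at day 3 and finishes at day 13.
F cannot start until B (finishes day 13); A (finishes day 3, plus 2-day gap → day 5). The controlling bound is day 13, so F finishes at 13 + 3 = day 16.

16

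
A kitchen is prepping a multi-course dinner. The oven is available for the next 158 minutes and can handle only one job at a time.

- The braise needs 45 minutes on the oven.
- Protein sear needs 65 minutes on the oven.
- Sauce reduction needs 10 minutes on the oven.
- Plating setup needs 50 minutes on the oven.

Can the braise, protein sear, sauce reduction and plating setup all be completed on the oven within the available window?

No

Running back to back, the jobs need 45 + 65 + 10 + 50 = 170 minutes on the oven.
Since 170 > 158, they cannot all fit.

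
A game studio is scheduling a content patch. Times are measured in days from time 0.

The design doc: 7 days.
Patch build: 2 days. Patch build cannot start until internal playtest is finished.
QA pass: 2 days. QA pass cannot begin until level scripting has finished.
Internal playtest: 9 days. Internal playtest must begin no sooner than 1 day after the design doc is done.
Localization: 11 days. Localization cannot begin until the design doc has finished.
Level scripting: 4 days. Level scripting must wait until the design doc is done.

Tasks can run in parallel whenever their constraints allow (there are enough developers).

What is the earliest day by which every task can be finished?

The design doc has no prerequisites, so it starts at day 0 and finishes at day 7.
After the design doc (finishes day 7), localization can start at day 7 and finishes at day 18.
Internal playtest cannot begin until the design doc (finishes day 7, plus 1-day gap → day 8). It runs from day 8 to 8 + 9 = day 17.
Patch build waits on internal playtest (finishes day 17), so it starts at day 17 and finishes at 17 + 2 = day 19.
Level scripting cannot begin until the design doc (finishes day 7). It runs from day 7 to 7 + 4 = day 11.
QA pass cannot begin until level scripting (finishes day 11). It runs from day 11 to 11 + 2 = day 13.
All tasks are finished once the last one completes. Finish times: The design doc at 7, Level scripting at 11, Internal playtest at 17, Localization at 18, QA pass at 13, Patch build at 19. The latest is day 19.

19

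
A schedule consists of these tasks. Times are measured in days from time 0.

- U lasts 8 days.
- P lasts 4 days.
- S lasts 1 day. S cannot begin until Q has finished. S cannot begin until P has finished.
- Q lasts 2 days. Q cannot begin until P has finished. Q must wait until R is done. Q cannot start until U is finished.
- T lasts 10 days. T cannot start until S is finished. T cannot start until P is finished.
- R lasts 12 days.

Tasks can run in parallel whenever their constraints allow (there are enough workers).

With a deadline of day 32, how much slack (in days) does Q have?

7

U has no prerequisites, so it starts at day 0 and finishes at day 8.
R can start immediately at day 0; it finishes at day 12.
P has no prerequisites, so it starts at day 0 and finishes at day 4.
Q cannot start until P (finishes day 4); R (finishes day 12); U (finishes day 8). The controlling bound is day 12, so Q finishes at 12 + 2 = day 14.

Working backward from the deadline:
T has no dependents, so it just needs to finish by day 32. Starting by 32 − 10 = day 22 achieves that.
Since T (must start by day 22) depends on it, S must finish by day 22. Backing off its 1-day duration gives a latest start of day 21.
Since S (must start by day 21) depends on it, Q must finish by day 21. Backing off its 2-day duration gives a latest start of day 19.
So Q can start as early as day 12 and as late as day 19, giving 19 − 12 = 7 days of slack.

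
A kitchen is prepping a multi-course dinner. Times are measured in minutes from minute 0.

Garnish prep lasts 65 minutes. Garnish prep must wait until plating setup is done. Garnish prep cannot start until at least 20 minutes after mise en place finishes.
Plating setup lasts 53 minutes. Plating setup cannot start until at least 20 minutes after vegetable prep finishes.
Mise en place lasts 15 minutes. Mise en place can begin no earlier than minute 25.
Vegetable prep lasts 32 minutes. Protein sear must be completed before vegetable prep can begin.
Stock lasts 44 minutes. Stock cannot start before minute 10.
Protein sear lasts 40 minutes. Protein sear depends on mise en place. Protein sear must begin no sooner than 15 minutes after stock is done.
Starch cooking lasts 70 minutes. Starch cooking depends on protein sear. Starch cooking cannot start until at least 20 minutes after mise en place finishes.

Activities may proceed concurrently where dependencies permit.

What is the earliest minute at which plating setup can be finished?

214

Stock waits on its own release at minute 10, so it starts at minute 10 and finishes at 10 + 44 = minute 54.
Mise en place cannot begin until its own release at minute 25. It runs from minute 25 to 25 + 15 = minute 40.
Protein sear needs all of mise en place (finishes minute 40); stock (finishes minute 54, plus 15-minute gap → minute 69). That puts its earliest start at minute 69; it finishes at 69 + 40 = minute 109.
After protein sear (finishes minute 109), vegetable prep can start at minute 109 and finishes at minute 141.
Plating setup cannot begin until vegetable prep (finishes minute 141, plus 20-minute gap → minute 161). It runs from minute 161 to 161 + 53 = minute 214.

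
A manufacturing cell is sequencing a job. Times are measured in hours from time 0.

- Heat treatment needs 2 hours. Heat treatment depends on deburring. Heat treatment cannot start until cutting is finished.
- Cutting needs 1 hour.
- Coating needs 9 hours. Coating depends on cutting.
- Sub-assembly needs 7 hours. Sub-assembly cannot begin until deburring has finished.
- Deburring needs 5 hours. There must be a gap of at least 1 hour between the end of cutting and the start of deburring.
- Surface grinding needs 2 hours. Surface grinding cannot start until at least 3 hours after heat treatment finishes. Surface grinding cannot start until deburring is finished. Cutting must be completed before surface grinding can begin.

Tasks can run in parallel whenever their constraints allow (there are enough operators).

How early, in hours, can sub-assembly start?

7

Cutting has no prerequisites, so it starts at hour 0 and finishes at hour 1.
Deburring cannot begin until cutting (finishes hour 1, plus 1-hour gap → hour 2). It runs from hour 2 to 2 + 5 = hour 7.
Sub-assembly waits on deburring (finishes hour 7), so the earliest it can start is hour 7.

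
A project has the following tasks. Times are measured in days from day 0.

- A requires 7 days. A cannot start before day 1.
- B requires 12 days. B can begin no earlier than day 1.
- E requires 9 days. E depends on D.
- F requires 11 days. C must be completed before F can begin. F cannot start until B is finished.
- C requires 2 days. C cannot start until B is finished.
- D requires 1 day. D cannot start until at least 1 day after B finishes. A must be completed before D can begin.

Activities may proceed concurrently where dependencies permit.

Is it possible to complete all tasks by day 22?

B cannot begin until its own release at day 1. It runs from day 1 to 1 + 12 = day 13.
After B (finishes day 13), C can start at day 13 and finishes at day 15.
F has to wait for C (finishes day 15); B (finishes day 13). The latest of these is day 15, so F runs day 15 to 15 + 11 = day 26.
A cannot begin until its own release at day 1. It runs from day 1 to 1 + 7 = day 8.
For D: B (finishes day 13, plus 1-day gap → day 14); A (finishes day 8). Taking the maximum gives a start of day 14, and it finishes at 14 + 1 = day 15.
E waits on D (finishes day 15), so it starts at day 15 and finishes at 15 + 9 = day 24.
The earliest everything can be done is day 26, which is after the deadline of 22, so it is not possible.

No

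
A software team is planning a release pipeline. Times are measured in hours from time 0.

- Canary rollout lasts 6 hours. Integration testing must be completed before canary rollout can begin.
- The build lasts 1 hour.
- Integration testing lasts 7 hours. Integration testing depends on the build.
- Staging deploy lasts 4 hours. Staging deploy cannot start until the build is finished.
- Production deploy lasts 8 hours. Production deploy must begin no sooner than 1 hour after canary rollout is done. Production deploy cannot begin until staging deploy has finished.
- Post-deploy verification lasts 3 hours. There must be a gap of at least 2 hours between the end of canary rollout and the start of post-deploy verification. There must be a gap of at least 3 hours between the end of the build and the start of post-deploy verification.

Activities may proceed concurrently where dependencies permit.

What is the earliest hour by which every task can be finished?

Nothing blocks the build, so it runs from hour 0 to hour 1.
After the build (finishes hour 1), staging deploy can start at hour 1 and finishes at hour 5.
After the build (finishes hour 1), integration testing can start at hour 1 and finishes at hour 8.
Canary rollout waits on integration testing (finishes hour 8), so it starts at hour 8 and finishes at 8 + 6 = hour 14.
Post-deploy verification cannot start until canary rollout (finishes hour 14, plus 2-hour gap → hour 16); the build (finishes hour 1, plus 3-hour gap → hour 4). The controlling bound is hour 16, so post-deploy verification finishes at 16 + 3 = hour 19.
Production deploy needs all of canary rollout (finishes hour 14, plus 1-hour gap → hour 15); staging deploy (finishes hour 5). That puts its earliest start at hour 15; it finishes at 15 + 8 = hour 23.
All tasks are finished once the last one completes. Finish times: The build at 1, Integration testing at 8, Staging deploy at 5, Canary rollout at 14, Production deploy at 23, Post-deploy verification at 19. The latest is hour 23.

23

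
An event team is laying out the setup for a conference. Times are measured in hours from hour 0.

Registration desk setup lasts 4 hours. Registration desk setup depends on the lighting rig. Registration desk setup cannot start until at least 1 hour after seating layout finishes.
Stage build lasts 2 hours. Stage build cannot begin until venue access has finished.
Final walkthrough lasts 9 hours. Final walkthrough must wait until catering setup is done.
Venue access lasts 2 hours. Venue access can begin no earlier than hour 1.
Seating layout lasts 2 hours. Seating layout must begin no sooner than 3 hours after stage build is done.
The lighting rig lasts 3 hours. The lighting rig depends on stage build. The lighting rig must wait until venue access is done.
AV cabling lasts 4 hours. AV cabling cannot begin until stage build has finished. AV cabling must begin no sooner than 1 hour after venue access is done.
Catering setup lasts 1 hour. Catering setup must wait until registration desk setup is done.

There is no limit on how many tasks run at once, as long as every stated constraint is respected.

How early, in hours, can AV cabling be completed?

Venue access cannot begin until its own release at hour 1. It runs from hour 1 to 1 + 2 = hour 3.
Stage build waits on venue access (finishes hour 3), so it starts at hour 3 and finishes at 3 + 2 = hour 5.
AV cabling needs all of stage build (finishes hour 5); venue access (finishes hour 3, plus 1-hour gap → hour 4). That puts its earliest start at hour 5; it finishes at 5 + 4 = hour 9.

9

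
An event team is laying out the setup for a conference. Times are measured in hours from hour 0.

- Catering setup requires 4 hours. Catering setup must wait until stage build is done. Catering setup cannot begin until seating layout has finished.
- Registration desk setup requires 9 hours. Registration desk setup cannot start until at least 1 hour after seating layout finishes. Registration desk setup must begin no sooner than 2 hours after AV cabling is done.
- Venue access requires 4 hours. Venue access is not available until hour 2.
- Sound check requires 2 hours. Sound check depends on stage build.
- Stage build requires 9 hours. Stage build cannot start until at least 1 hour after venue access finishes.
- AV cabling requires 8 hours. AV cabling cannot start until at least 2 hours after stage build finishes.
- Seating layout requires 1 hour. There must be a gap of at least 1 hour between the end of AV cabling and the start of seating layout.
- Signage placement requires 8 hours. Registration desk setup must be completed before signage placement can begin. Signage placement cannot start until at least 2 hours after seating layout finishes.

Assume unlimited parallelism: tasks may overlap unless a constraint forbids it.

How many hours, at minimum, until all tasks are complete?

Venue access cannot begin until its own release at hour 2. It runs from hour 2 to 2 + 4 = hour 6.
Stage build waits on venue access (finishes hour 6, plus 1-hour gap → hour 7), so it starts at hour 7 and finishes at 7 + 9 = hour 16.
Sound check cannot begin until stage build (finishes hour 16). It runs from hour 16 to 16 + 2 = hour 18.
After stage build (finishes hour 16, plus 2-hour gap → hour 18), AV cabling can start at hour 18 and finishes at hour 26.
Seating layout cannot begin until AV cabling (finishes hour 26, plus 1-hour gap → hour 27). It runs from hour 27 to 27 + 1 = hour 28.
Catering setup has to wait for stage build (finishes hour 16); seating layout (finishes hour 28). The latest of these is hour 28, so catering setup runs hour 28 to 28 + 4 = hour 32.
Registration desk setup has to wait for seating layout (finishes hour 28, plus 1-hour gap → hour 29); AV cabling (finishes hour 26, plus 2-hour gap → hour 28). The latest of these is hour 29, so registration desk setup runs hour 29 to 29 + 9 = hour 38.
Signage placement cannot start until registration desk setup (finishes hour 38); seating layout (finishes hour 28, plus 2-hour gap → hour 30). The controlling bound is hour 38, so signage placement finishes at 38 + 8 = hour 46.
All tasks are finished once the last one completes. Finish times: Venue access at 6, Stage build at 16, AV cabling at 26, Seating layout at 28, Registration desk setup at 38, Signage placement at 46, Catering setup at 32, Sound check at 18. The latest is hour 46.

46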